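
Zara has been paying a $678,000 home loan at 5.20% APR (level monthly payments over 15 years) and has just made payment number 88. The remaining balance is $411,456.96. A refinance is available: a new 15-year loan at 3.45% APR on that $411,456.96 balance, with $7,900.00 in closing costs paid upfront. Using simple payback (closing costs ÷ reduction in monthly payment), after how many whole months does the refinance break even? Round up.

4 months

Current payment = 678,000 × 5.2%/12 / (1 − (1+0.0043333)^−180) = $5,432.48.
Refinanced payment = 411,456.96 × 0.0028750 / (1 − (1+0.0028750)^−180) = $2,931.34.
Monthly savings = $5,432.48 − $2,931.34 = $2,501.14.
Break-even = $7,900.00 / $2,501.14 = 3.16 → 4 months.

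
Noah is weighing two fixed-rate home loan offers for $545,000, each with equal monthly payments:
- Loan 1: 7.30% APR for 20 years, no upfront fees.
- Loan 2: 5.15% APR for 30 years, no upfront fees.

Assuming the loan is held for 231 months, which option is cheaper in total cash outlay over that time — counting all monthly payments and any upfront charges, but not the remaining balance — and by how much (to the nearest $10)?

Loan 2 by $311,440

Loan 1: monthly rate = 7.3%/12 = 0.0060833; payment = 545,000 × 0.0060833 / (1 − (1+0.0060833)^−240) = $4,324.08.
Loan 2: monthly rate = 5.15%/12 = 0.0042917; payment = 545,000 × 0.0042917 / (1 − (1+0.0042917)^−360) = $2,975.84.
Over 231 months: Loan 1 costs 231 × $4,324.08 = $998,862.48; Loan 2 costs 231 × $2,975.84 = $687,419.04.
Loan 2 is cheaper by $998,862.48 − $687,419.04 = $311,443.44.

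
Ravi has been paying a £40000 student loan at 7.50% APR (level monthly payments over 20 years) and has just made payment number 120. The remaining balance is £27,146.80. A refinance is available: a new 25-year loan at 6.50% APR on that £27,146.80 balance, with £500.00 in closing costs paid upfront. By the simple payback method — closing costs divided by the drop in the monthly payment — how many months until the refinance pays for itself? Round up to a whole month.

4 months

Current payment = 40,000 × 7.5%/12 / (1 − (1+0.0062500)^−240) = £322.24.
Refinanced payment = 27,146.80 × 0.0054167 / (1 − (1+0.0054167)^−300) = £183.30.
Monthly savings = £322.24 − £183.30 = £138.94.
Break-even = £500.00 / £138.94 = 3.60 → 4 months.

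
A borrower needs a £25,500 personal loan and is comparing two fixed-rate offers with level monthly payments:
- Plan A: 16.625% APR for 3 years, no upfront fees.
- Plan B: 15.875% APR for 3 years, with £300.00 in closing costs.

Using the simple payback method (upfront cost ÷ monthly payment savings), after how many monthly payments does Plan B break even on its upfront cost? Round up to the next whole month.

Plan A: monthly rate = 16.625%/12 = 0.0138542; payment = 25,500 × 0.0138542 / (1 − (1+0.0138542)^−36) = £904.39.
Plan B: monthly rate = 15.875%/12 = 0.0132292; payment = 25,500 × 0.0132292 / (1 − (1+0.0132292)^−36) = £894.93.
Monthly savings = £904.39 − £894.93 = £9.46.
Break-even = £300.00 / £9.46 = 31.71 → 32 months.

32 months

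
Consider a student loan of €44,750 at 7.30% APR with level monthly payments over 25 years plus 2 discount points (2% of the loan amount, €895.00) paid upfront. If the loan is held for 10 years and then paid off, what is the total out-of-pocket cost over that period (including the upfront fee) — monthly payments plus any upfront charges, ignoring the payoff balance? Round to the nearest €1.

€39,883

At 7.30% the monthly rate is 0.0060833, so the payment is 44,750 × 0.0060833 / (1 − 1.0060833^−300) = €324.90.
Total outlay = 120 × €324.90 + €895.00 = €39,883.00.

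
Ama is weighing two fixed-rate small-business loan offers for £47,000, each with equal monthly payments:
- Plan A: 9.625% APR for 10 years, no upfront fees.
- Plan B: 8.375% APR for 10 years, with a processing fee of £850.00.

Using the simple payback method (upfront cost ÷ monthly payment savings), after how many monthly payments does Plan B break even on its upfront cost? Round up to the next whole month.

27 months

Plan A: at 9.625% the monthly rate is 0.0080208, so the payment is 47,000 × 0.0080208 / (1 − 1.0080208^−120) = £611.39.
Plan B: at 8.375% the monthly rate is 0.0069792, so the payment is 47,000 × 0.0069792 / (1 − 1.0069792^−120) = £579.60.
Monthly savings = £611.39 − £579.60 = £31.79.
Break-even = £850.00 / £31.79 = 26.74 → 27 months.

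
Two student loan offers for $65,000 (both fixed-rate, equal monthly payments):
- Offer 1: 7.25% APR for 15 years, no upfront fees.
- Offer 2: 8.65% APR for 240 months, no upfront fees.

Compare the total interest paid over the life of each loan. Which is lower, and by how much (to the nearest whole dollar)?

Offer 1 by $30,060

Offer 1: monthly rate = 7.25%/12 = 0.0060417; payment = 65,000 × 0.0060417 / (1 − (1+0.0060417)^−180) = $593.36.
Total interest on Offer 1 = 180 × $593.36 − $65,000 = $41,804.80.
Offer 2: monthly rate = 8.65%/12 = 0.0072083; payment = 65,000 × 0.0072083 / (1 − (1+0.0072083)^−240) = $570.27.
Total interest on Offer 2 = 240 × $570.27 − $65,000 = $71,864.80.
Offer 1 is lower by $30,060.00.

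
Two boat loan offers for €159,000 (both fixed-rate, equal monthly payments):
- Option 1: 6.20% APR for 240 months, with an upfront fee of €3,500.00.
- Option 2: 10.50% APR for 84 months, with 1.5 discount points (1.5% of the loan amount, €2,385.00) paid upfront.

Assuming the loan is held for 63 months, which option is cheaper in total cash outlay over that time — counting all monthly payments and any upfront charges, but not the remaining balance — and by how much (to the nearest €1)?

Option 1: at 6.20% the monthly rate is 0.0051667, so the payment is 159,000 × 0.0051667 / (1 − 1.0051667^−240) = €1,157.55.
Option 2: monthly rate = 10.5%/12 = 0.0087500; payment = 159,000 × 0.0087500 / (1 − (1+0.0087500)^−84) = €2,680.85.
Over 63 months: Option 1 costs 63 × €1,157.55 + €3,500.00 = €76,425.65; Option 2 costs 63 × €2,680.85 + €2,385.00 = €171,278.55.
Option 1 is cheaper by €171,278.55 − €76,425.65 = €94,852.90.

Option 1 by €94,853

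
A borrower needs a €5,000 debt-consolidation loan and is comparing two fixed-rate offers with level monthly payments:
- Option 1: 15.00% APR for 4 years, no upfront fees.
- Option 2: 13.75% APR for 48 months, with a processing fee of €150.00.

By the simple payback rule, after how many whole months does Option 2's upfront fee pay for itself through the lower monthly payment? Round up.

48 months

Option 1: monthly rate = 15%/12 = 0.0125000; payment = 5,000 × 0.0125000 / (1 − (1+0.0125000)^−48) = €139.15.
Option 2: at 13.75% the monthly rate is 0.0114583, so the payment is 5,000 × 0.0114583 / (1 − 1.0114583^−48) = €136.01.
Monthly savings = €139.15 − €136.01 = €3.14.
Break-even = €150.00 / €3.14 = 47.77 → 48 months.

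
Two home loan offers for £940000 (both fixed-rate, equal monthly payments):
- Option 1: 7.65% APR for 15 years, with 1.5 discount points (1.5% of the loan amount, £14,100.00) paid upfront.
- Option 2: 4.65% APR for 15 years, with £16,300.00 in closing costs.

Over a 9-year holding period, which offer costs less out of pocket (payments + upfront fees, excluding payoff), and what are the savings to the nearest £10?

Option 1: monthly rate = 7.65%/12 = 0.0063750; payment = 940,000 × 0.0063750 / (1 − (1+0.0063750)^−180) = £8,794.23.
Option 2: at 4.65% the monthly rate is 0.0038750, so the payment is 940,000 × 0.0038750 / (1 − 1.0038750^−180) = £7,263.21.
Over 108 months: Option 1 costs 108 × £8,794.23 + £14,100.00 = £963,876.84; Option 2 costs 108 × £7,263.21 + £16,300.00 = £800,726.68.
Option 2 is cheaper by £963,876.84 − £800,726.68 = £163,150.16.

Option 2 by £163,150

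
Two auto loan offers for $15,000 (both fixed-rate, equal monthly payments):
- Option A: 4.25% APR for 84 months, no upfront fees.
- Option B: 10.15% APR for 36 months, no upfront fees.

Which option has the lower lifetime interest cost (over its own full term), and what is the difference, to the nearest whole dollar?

Option A: at 4.25% the monthly rate is 0.0035417, so the payment is 15,000 × 0.0035417 / (1 − 1.0035417^−84) = $206.76.
Total interest on Option A = 84 × $206.76 − $15,000 = $2,367.84.
Option B: monthly rate = 10.15%/12 = 0.0084583; payment = 15,000 × 0.0084583 / (1 − (1+0.0084583)^−36) = $485.06.
Total interest on Option B = 36 × $485.06 − $15,000 = $2,462.16.
Option A is lower by $94.32.

Option A by $94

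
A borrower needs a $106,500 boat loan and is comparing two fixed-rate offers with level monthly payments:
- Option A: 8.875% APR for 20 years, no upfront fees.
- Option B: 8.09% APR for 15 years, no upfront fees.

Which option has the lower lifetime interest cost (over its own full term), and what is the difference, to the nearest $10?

Option B by $43,720

Option A: monthly rate = 8.875%/12 = 0.0073958; payment = 106,500 × 0.0073958 / (1 − (1+0.0073958)^−240) = $949.66.
Total interest on Option A = 240 × $949.66 − $106,500 = $121,418.40.
Option B: at 8.09% the monthly rate is 0.0067417, so the payment is 106,500 × 0.0067417 / (1 − 1.0067417^−180) = $1,023.31.
Total interest on Option B = 180 × $1,023.31 − $106,500 = $77,695.80.
Option B is lower by $43,722.60.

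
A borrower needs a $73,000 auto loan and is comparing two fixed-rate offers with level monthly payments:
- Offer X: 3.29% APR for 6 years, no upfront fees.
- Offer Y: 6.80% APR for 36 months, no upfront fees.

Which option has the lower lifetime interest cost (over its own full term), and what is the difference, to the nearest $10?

Offer X by $360

Offer X: monthly rate = 3.29%/12 = 0.0027417; payment = 73,000 × 0.0027417 / (1 − (1+0.0027417)^−72) = $1,118.63.
Total interest on Offer X = 72 × $1,118.63 − $73,000 = $7,541.36.
Offer Y: at 6.80% the monthly rate is 0.0056667, so the payment is 73,000 × 0.0056667 / (1 − 1.0056667^−36) = $2,247.36.
Total interest on Offer Y = 36 × $2,247.36 − $73,000 = $7,904.96.
Offer X is lower by $363.60.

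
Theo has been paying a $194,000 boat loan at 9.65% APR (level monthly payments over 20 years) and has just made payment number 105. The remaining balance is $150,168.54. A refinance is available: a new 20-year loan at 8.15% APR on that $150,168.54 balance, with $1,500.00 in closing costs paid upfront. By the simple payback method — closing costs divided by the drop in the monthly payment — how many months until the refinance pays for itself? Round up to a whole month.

3 months

Current payment = 194,000 × 9.65%/12 / (1 − (1+0.0080417)^−240) = $1,827.38.
Refinanced payment = 150,168.54 × 0.0067917 / (1 − (1+0.0067917)^−240) = $1,270.12.
Monthly savings = $1,827.38 − $1,270.12 = $557.26.
Break-even = $1,500.00 / $557.26 = 2.69 → 3 months.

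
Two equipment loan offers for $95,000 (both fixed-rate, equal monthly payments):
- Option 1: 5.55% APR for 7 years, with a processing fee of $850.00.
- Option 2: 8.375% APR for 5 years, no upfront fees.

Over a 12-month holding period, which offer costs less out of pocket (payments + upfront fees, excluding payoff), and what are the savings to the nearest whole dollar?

Option 1 by $6,061

Option 1: monthly rate = 5.55%/12 = 0.0046250; payment = 95,000 × 0.0046250 / (1 − (1+0.0046250)^−84) = $1,367.41.
Option 2: monthly rate = 8.375%/12 = 0.0069792; payment = 95,000 × 0.0069792 / (1 − (1+0.0069792)^−60) = $1,943.35.
Over 12 months: Option 1 costs 12 × $1,367.41 + $850.00 = $17,258.92; Option 2 costs 12 × $1,943.35 = $23,320.20.
Option 1 is cheaper by $23,320.20 − $17,258.92 = $6,061.28.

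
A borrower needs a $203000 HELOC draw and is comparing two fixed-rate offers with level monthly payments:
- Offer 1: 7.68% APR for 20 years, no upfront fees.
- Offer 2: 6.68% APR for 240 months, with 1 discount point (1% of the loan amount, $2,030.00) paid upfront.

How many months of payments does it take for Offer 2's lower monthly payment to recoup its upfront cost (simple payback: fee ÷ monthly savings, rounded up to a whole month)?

Offer 1: monthly rate = 7.68%/12 = 0.0064000; payment = 203,000 × 0.0064000 / (1 − (1+0.0064000)^−240) = $1,657.77.
Offer 2: monthly rate = 6.68%/12 = 0.0055667; payment = 203,000 × 0.0055667 / (1 − (1+0.0055667)^−240) = $1,535.10.
Monthly savings = $1,657.77 − $1,535.10 = $122.67.
Break-even = $2,030.00 / $122.67 = 16.55 → 17 months.

17 months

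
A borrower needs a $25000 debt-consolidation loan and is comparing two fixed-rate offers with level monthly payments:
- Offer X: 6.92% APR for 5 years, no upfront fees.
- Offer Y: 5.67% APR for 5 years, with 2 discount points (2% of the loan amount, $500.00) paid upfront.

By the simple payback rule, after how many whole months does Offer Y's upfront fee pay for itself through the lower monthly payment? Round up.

35 months

Offer X: monthly rate = 6.92%/12 = 0.0057667; payment = 25,000 × 0.0057667 / (1 − (1+0.0057667)^−60) = $494.09.
Offer Y: monthly rate = 5.67%/12 = 0.0047250; payment = 25,000 × 0.0047250 / (1 − (1+0.0047250)^−60) = $479.49.
Monthly savings = $494.09 − $479.49 = $14.60.
Break-even = $500.00 / $14.60 = 34.25 → 35 months.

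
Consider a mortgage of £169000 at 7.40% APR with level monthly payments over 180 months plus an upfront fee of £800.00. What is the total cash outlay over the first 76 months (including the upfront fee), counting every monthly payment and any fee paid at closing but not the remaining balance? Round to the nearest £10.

£119,140

At 7.40% the monthly rate is 0.0061667, so the payment is 169,000 × 0.0061667 / (1 − 1.0061667^−180) = £1,557.06.
Total outlay = 76 × £1,557.06 + £800.00 = £119,136.56.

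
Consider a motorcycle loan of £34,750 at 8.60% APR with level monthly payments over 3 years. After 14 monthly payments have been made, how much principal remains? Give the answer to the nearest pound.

With monthly rate i = 8.6%/12 = 0.0071667, the balance after k of n payments is P · [(1+i)^n − (1+i)^k] / [(1+i)^n − 1].
(1+0.0071667)^36 = 1.29314844 and (1+0.0071667)^14 = 1.10514386, so the balance is 34,750 × (1.29314844 − 1.10514386) / (1.29314844 − 1) = £22,286.18.

£22,286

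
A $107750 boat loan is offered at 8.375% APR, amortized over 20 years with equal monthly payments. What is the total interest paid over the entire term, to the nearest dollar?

$114,627

At 8.375% the monthly rate is 0.0069792, so the payment is 107,750 × 0.0069792 / (1 − 1.0069792^−240) = $926.57.
Total paid = 240 × $926.57 = $222,376.80; interest = $222,376.80 − $107,750 = $114,626.80.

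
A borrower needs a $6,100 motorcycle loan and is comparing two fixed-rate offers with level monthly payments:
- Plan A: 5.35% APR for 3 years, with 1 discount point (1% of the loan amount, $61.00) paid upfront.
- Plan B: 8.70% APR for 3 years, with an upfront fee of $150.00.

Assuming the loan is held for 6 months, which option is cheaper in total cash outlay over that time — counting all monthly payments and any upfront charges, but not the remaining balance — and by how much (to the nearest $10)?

Plan A: at 5.35% the monthly rate is 0.0044583, so the payment is 6,100 × 0.0044583 / (1 − 1.0044583^−36) = $183.78.
Plan B: monthly rate = 8.7%/12 = 0.0072500; payment = 6,100 × 0.0072500 / (1 − (1+0.0072500)^−36) = $193.13.
Over 6 months: Plan A costs 6 × $183.78 + $61.00 = $1,163.68; Plan B costs 6 × $193.13 + $150.00 = $1,308.78.
Plan A is cheaper by $1,308.78 − $1,163.68 = $145.10.

Plan A by $150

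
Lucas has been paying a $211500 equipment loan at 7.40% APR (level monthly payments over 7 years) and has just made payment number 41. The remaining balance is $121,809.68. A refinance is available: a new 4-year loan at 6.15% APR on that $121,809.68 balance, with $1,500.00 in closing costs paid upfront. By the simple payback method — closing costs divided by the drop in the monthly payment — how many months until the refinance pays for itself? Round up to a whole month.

5 months

Current payment = 211,500 × 7.4%/12 / (1 − (1+0.0061667)^−84) = $3,233.62.
Refinanced payment = 121,809.68 × 0.0051250 / (1 − (1+0.0051250)^−48) = $2,869.09.
Monthly savings = $3,233.62 − $2,869.09 = $364.53.
Break-even = $1,500.00 / $364.53 = 4.11 → 5 months.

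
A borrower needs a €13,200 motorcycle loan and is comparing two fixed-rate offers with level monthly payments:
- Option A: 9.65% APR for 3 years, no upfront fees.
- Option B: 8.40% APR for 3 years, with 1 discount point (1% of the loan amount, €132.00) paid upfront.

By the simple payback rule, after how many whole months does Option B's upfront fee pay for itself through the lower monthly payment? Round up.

Option A: monthly rate = 9.65%/12 = 0.0080417; payment = 13,200 × 0.0080417 / (1 − (1+0.0080417)^−36) = €423.76.
Option B: at 8.40% the monthly rate is 0.0070000, so the payment is 13,200 × 0.0070000 / (1 − 1.0070000^−36) = €416.08.
Monthly savings = €423.76 − €416.08 = €7.68.
Break-even = €132.00 / €7.68 = 17.19 → 18 months.

18 months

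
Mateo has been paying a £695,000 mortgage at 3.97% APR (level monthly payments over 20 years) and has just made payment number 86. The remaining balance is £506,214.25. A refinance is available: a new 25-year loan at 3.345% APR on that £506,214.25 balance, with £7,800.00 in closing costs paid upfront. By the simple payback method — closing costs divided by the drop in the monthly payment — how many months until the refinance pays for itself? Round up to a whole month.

5 months

Current payment = 695,000 × 3.97%/12 / (1 − (1+0.0033083)^−240) = £4,200.58.
Refinanced payment = 506,214.25 × 0.0027875 / (1 − (1+0.0027875)^−300) = £2,492.34.
Monthly savings = £4,200.58 − £2,492.34 = £1,708.24.
Break-even = £7,800.00 / £1,708.24 = 4.57 → 5 months.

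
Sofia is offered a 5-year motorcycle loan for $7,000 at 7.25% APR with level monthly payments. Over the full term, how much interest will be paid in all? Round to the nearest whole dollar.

Monthly rate = 7.25%/12 = 0.0060417; payment = 7,000 × 0.0060417 / (1 − (1+0.0060417)^−60) = $139.44.
Total paid = 60 × $139.44 = $8,366.40; interest = $8,366.40 − $7,000 = $1,366.40.

$1,366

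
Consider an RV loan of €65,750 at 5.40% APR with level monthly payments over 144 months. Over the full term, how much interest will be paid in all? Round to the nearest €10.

At 5.40% the monthly rate is 0.0045000, so the payment is 65,750 × 0.0045000 / (1 − 1.0045000^−144) = €621.39.
Total paid = 144 × €621.39 = €89,480.16; interest = €89,480.16 − €65,750 = €23,730.16.

€23,730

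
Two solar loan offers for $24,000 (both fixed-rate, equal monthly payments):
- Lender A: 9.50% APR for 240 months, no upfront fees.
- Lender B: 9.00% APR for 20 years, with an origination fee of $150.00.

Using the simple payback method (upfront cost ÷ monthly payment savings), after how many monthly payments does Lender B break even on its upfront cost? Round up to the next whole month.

20 months

Lender A: at 9.50% the monthly rate is 0.0079167, so the payment is 24,000 × 0.0079167 / (1 − 1.0079167^−240) = $223.71.
Lender B: at 9.00% the monthly rate is 0.0075000, so the payment is 24,000 × 0.0075000 / (1 − 1.0075000^−240) = $215.93.
Monthly savings = $223.71 − $215.93 = $7.78.
Break-even = $150.00 / $7.78 = 19.28 → 20 months.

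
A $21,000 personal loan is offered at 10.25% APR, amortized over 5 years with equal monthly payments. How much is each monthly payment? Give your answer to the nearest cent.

$448.78

At 10.25% the monthly rate is 0.0085417, so the payment is 21,000 × 0.0085417 / (1 − 1.0085417^−60) = $448.78.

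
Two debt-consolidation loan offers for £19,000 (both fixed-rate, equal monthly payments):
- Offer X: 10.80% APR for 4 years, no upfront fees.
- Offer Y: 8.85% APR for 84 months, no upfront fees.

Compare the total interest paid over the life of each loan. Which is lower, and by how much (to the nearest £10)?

Offer X by £2,070

Offer X: at 10.80% the monthly rate is 0.0090000, so the payment is 19,000 × 0.0090000 / (1 − 1.0090000^−48) = £489.22.
Total interest on Offer X = 48 × £489.22 − £19,000 = £4,482.56.
Offer Y: monthly rate = 8.85%/12 = 0.0073750; payment = 19,000 × 0.0073750 / (1 − (1+0.0073750)^−84) = £304.25.
Total interest on Offer Y = 84 × £304.25 − £19,000 = £6,557.00.
Offer X is lower by £2,074.44.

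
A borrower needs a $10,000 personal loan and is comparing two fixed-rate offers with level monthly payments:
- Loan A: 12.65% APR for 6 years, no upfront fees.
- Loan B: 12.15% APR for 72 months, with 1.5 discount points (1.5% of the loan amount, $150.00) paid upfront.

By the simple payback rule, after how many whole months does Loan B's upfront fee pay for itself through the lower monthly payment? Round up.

58 months

Loan A: monthly rate = 12.65%/12 = 0.0105417; payment = 10,000 × 0.0105417 / (1 − (1+0.0105417)^−72) = $198.90.
Loan B: at 12.15% the monthly rate is 0.0101250, so the payment is 10,000 × 0.0101250 / (1 − 1.0101250^−72) = $196.28.
Monthly savings = $198.90 − $196.28 = $2.62.
Break-even = $150.00 / $2.62 = 57.25 → 58 months.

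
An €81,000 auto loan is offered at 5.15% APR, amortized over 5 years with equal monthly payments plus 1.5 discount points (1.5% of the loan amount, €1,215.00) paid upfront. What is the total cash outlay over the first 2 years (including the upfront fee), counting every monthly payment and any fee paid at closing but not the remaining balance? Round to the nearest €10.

At 5.15% the monthly rate is 0.0042917, so the payment is 81,000 × 0.0042917 / (1 − 1.0042917^−60) = €1,534.14.
Total outlay = 24 × €1,534.14 + €1,215.00 = €38,034.36.

€38,030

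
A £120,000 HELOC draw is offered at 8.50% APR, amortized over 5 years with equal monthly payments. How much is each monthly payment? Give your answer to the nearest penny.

£2,461.98

Monthly rate = 8.5%/12 = 0.0070833; payment = 120,000 × 0.0070833 / (1 − (1+0.0070833)^−60) = £2,461.98.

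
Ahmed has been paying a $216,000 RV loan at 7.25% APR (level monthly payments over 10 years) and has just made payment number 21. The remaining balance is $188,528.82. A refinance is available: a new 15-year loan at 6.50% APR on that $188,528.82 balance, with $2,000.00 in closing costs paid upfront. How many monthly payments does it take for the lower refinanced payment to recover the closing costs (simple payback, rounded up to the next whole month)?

3 months

Current payment = 216,000 × 7.25%/12 / (1 − (1+0.0060417)^−120) = $2,535.86.
Refinanced payment = 188,528.82 × 0.0054167 / (1 − (1+0.0054167)^−180) = $1,642.29.
Monthly savings = $2,535.86 − $1,642.29 = $893.57.
Break-even = $2,000.00 / $893.57 = 2.24 → 3 months.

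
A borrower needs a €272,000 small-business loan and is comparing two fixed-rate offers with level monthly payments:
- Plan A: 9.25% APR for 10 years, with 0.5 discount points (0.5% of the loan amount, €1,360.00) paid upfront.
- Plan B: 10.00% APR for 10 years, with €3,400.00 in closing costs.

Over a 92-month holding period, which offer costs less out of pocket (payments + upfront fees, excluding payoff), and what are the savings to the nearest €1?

Plan A by €12,345

Plan A: at 9.25% the monthly rate is 0.0077083, so the payment is 272,000 × 0.0077083 / (1 − 1.0077083^−120) = €3,482.49.
Plan B: monthly rate = 10%/12 = 0.0083333; payment = 272,000 × 0.0083333 / (1 − (1+0.0083333)^−120) = €3,594.50.
Over 92 months: Plan A costs 92 × €3,482.49 + €1,360.00 = €321,749.08; Plan B costs 92 × €3,594.50 + €3,400.00 = €334,094.00.
Plan A is cheaper by €334,094.00 − €321,749.08 = €12,344.92.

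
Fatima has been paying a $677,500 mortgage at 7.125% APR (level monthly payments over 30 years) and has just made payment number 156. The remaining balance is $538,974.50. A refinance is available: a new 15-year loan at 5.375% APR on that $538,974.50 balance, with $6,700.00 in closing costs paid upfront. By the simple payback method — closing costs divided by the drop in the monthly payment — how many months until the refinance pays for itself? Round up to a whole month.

Current payment = 677,500 × 7.125%/12 / (1 − (1+0.0059375)^−360) = $4,564.44.
Refinanced payment = 538,974.50 × 0.0044792 / (1 − (1+0.0044792)^−180) = $4,368.20.
Monthly savings = $4,564.44 − $4,368.20 = $196.24.
Break-even = $6,700.00 / $196.24 = 34.14 → 35 months.

35 months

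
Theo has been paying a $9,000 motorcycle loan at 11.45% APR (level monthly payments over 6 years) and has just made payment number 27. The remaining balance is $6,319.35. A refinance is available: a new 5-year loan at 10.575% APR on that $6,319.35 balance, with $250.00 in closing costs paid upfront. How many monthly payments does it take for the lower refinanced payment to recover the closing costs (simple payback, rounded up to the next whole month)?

Current payment = 9,000 × 11.45%/12 / (1 − (1+0.0095417)^−72) = $173.39.
Refinanced payment = 6,319.35 × 0.0088125 / (1 − (1+0.0088125)^−60) = $136.06.
Monthly savings = $173.39 − $136.06 = $37.33.
Break-even = $250.00 / $37.33 = 6.70 → 7 months.

7 months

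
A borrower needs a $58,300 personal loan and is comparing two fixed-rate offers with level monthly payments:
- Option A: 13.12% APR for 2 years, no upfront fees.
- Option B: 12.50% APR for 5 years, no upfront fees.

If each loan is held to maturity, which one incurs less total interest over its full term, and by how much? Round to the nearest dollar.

Option A by $12,098

Option A: monthly rate = 13.12%/12 = 0.0109333; payment = 58,300 × 0.0109333 / (1 − (1+0.0109333)^−24) = $2,774.98.
Total interest on Option A = 24 × $2,774.98 − $58,300 = $8,299.52.
Option B: monthly rate = 12.5%/12 = 0.0104167; payment = 58,300 × 0.0104167 / (1 − (1+0.0104167)^−60) = $1,311.63.
Total interest on Option B = 60 × $1,311.63 − $58,300 = $20,397.80.
Option A is lower by $12,098.28.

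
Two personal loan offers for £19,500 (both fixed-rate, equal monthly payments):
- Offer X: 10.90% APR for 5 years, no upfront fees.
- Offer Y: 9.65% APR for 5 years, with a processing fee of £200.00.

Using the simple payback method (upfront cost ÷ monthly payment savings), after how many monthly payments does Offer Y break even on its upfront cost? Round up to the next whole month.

17 months

Offer X: at 10.90% the monthly rate is 0.0090833, so the payment is 19,500 × 0.0090833 / (1 − 1.0090833^−60) = £423.01.
Offer Y: monthly rate = 9.65%/12 = 0.0080417; payment = 19,500 × 0.0080417 / (1 − (1+0.0080417)^−60) = £410.97.
Monthly savings = £423.01 − £410.97 = £12.04.
Break-even = £200.00 / £12.04 = 16.61 → 17 months.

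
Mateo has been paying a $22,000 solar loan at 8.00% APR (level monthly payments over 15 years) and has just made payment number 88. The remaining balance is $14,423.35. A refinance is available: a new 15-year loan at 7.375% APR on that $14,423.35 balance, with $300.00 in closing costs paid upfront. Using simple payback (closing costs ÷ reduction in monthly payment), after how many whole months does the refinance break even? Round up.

Current payment = 22,000 × 8%/12 / (1 − (1+0.0066667)^−180) = $210.24.
Refinanced payment = 14,423.35 × 0.0061458 / (1 − (1+0.0061458)^−180) = $132.68.
Monthly savings = $210.24 − $132.68 = $77.56.
Break-even = $300.00 / $77.56 = 3.87 → 4 months.

4 months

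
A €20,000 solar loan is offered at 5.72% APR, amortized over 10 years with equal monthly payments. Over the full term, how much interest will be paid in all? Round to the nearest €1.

€6,309

Monthly rate = 5.72%/12 = 0.0047667; payment = 20,000 × 0.0047667 / (1 − (1+0.0047667)^−120) = €219.24.
Total paid = 120 × €219.24 = €26,308.80; interest = €26,308.80 − €20,000 = €6,308.80.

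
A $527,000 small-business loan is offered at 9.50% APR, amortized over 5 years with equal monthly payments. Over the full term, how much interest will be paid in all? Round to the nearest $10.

$137,080

At 9.50% the monthly rate is 0.0079167, so the payment is 527,000 × 0.0079167 / (1 − 1.0079167^−60) = $11,067.98.
Total paid = 60 × $11,067.98 = $664,078.80; interest = $664,078.80 − $527,000 = $137,078.80.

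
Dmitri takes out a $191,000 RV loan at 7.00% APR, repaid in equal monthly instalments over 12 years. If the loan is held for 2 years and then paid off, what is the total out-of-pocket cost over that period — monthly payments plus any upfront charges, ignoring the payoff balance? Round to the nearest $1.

$47,141

Monthly rate = 7%/12 = 0.0058333; payment = 191,000 × 0.0058333 / (1 − (1+0.0058333)^−144) = $1,964.21.
Total outlay = 24 × $1,964.21 = $47,141.04.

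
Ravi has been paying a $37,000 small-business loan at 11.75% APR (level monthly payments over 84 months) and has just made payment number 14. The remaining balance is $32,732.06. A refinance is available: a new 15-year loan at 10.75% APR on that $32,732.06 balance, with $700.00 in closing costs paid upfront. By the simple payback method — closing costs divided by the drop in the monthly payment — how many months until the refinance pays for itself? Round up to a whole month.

Current payment = 37,000 × 11.75%/12 / (1 − (1+0.0097917)^−84) = $648.21.
Refinanced payment = 32,732.06 × 0.0089583 / (1 − (1+0.0089583)^−180) = $366.91.
Monthly savings = $648.21 − $366.91 = $281.30.
Break-even = $700.00 / $281.30 = 2.49 → 3 months.

3 months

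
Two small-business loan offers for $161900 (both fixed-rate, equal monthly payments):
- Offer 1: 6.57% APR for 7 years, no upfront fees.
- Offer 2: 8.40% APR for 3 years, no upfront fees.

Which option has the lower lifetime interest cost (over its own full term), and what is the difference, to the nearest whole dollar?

Offer 1: monthly rate = 6.57%/12 = 0.0054750; payment = 161,900 × 0.0054750 / (1 − (1+0.0054750)^−84) = $2,409.61.
Total interest on Offer 1 = 84 × $2,409.61 − $161,900 = $40,507.24.
Offer 2: monthly rate = 8.4%/12 = 0.0070000; payment = 161,900 × 0.0070000 / (1 − (1+0.0070000)^−36) = $5,103.29.
Total interest on Offer 2 = 36 × $5,103.29 − $161,900 = $21,818.44.
Offer 2 is lower by $18,688.80.

Offer 2 by $18,689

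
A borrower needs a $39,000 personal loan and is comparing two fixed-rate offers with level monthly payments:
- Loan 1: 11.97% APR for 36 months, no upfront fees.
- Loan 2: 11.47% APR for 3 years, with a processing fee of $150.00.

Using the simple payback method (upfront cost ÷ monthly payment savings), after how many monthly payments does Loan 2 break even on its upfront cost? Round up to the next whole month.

17 months

Loan 1: monthly rate = 11.97%/12 = 0.0099750; payment = 39,000 × 0.0099750 / (1 − (1+0.0099750)^−36) = $1,294.80.
Loan 2: monthly rate = 11.47%/12 = 0.0095583; payment = 39,000 × 0.0095583 / (1 − (1+0.0095583)^−36) = $1,285.51.
Monthly savings = $1,294.80 − $1,285.51 = $9.29.
Break-even = $150.00 / $9.29 = 16.15 → 17 months.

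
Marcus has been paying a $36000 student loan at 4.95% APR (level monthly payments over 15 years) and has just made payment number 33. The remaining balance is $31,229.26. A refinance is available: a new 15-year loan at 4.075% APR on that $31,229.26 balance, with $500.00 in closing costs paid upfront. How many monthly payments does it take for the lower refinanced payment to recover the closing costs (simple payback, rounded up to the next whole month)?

10 months

Current payment = 36,000 × 4.95%/12 / (1 − (1+0.0041250)^−180) = $283.75.
Refinanced payment = 31,229.26 × 0.0033958 / (1 − (1+0.0033958)^−180) = $232.17.
Monthly savings = $283.75 − $232.17 = $51.58.
Break-even = $500.00 / $51.58 = 9.69 → 10 months.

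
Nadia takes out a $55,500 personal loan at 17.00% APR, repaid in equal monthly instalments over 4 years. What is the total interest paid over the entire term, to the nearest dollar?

$21,370

At 17.00% the monthly rate is 0.0141667, so the payment is 55,500 × 0.0141667 / (1 − 1.0141667^−48) = $1,601.45.
Total paid = 48 × $1,601.45 = $76,869.60; interest = $76,869.60 − $55,500 = $21,369.60.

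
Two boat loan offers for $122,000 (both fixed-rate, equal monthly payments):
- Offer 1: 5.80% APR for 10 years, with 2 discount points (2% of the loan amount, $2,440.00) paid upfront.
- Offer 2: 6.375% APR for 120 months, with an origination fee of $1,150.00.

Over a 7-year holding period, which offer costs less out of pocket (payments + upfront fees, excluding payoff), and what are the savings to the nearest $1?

Offer 1 by $1,676

Offer 1: monthly rate = 5.8%/12 = 0.0048333; payment = 122,000 × 0.0048333 / (1 − (1+0.0048333)^−120) = $1,342.23.
Offer 2: monthly rate = 6.375%/12 = 0.0053125; payment = 122,000 × 0.0053125 / (1 − (1+0.0053125)^−120) = $1,377.54.
Over 84 months: Offer 1 costs 84 × $1,342.23 + $2,440.00 = $115,187.32; Offer 2 costs 84 × $1,377.54 + $1,150.00 = $116,863.36.
Offer 1 is cheaper by $116,863.36 − $115,187.32 = $1,676.04.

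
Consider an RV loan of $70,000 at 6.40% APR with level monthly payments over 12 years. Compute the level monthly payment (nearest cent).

Monthly rate = 6.4%/12 = 0.0053333; payment = 70,000 × 0.0053333 / (1 − (1+0.0053333)^−144) = $697.67.

$697.67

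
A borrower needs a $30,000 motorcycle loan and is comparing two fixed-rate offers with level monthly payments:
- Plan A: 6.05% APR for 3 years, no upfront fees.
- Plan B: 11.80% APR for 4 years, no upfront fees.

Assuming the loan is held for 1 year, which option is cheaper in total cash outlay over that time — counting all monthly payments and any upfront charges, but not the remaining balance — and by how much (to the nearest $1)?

Plan A: monthly rate = 6.05%/12 = 0.0050417; payment = 30,000 × 0.0050417 / (1 − (1+0.0050417)^−36) = $913.34.
Plan B: at 11.80% the monthly rate is 0.0098333, so the payment is 30,000 × 0.0098333 / (1 − 1.0098333^−48) = $787.07.
Over 12 months: Plan A costs 12 × $913.34 = $10,960.08; Plan B costs 12 × $787.07 = $9,444.84.
Plan B is cheaper by $10,960.08 − $9,444.84 = $1,515.24.

Plan B by $1,515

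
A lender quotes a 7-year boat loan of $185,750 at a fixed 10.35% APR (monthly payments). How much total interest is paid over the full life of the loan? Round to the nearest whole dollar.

Monthly rate = 10.35%/12 = 0.0086250; payment = 185,750 × 0.0086250 / (1 − (1+0.0086250)^−84) = $3,117.37.
Total paid = 84 × $3,117.37 = $261,859.08; interest = $261,859.08 − $185,750 = $76,109.08.

$76,109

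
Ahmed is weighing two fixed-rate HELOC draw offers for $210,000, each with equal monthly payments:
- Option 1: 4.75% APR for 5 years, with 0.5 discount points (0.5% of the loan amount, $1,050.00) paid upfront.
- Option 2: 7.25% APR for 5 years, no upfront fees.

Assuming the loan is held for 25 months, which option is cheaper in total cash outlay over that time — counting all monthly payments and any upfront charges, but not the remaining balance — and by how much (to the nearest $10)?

Option 1: monthly rate = 4.75%/12 = 0.0039583; payment = 210,000 × 0.0039583 / (1 − (1+0.0039583)^−60) = $3,938.95.
Option 2: monthly rate = 7.25%/12 = 0.0060417; payment = 210,000 × 0.0060417 / (1 − (1+0.0060417)^−60) = $4,183.07.
Over 25 months: Option 1 costs 25 × $3,938.95 + $1,050.00 = $99,523.75; Option 2 costs 25 × $4,183.07 = $104,576.75.
Option 1 is cheaper by $104,576.75 − $99,523.75 = $5,053.00.

Option 1 by $5,050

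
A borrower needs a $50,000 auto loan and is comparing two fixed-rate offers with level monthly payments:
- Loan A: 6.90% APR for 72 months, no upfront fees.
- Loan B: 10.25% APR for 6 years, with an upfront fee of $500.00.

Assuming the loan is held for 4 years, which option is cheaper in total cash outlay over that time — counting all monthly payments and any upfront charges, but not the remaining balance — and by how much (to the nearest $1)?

Loan A: at 6.90% the monthly rate is 0.0057500, so the payment is 50,000 × 0.0057500 / (1 − 1.0057500^−72) = $850.05.
Loan B: at 10.25% the monthly rate is 0.0085417, so the payment is 50,000 × 0.0085417 / (1 − 1.0085417^−72) = $932.61.
Over 48 months: Loan A costs 48 × $850.05 = $40,802.40; Loan B costs 48 × $932.61 + $500.00 = $45,265.28.
Loan A is cheaper by $45,265.28 − $40,802.40 = $4,462.88.

Loan A by $4,463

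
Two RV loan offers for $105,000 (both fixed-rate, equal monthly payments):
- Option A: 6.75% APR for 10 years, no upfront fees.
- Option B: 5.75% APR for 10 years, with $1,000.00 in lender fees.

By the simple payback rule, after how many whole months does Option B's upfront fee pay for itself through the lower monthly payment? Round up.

19 months

Option A: at 6.75% the monthly rate is 0.0056250, so the payment is 105,000 × 0.0056250 / (1 − 1.0056250^−120) = $1,205.65.
Option B: at 5.75% the monthly rate is 0.0047917, so the payment is 105,000 × 0.0047917 / (1 − 1.0047917^−120) = $1,152.58.
Monthly savings = $1,205.65 − $1,152.58 = $53.07.
Break-even = $1,000.00 / $53.07 = 18.84 → 19 months.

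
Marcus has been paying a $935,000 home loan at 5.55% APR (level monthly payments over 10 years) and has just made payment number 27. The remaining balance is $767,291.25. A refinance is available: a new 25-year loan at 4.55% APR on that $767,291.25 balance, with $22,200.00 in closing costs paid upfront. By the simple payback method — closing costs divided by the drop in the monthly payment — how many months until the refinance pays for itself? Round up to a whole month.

4 months

Current payment = 935,000 × 5.55%/12 / (1 − (1+0.0046250)^−120) = $10,170.39.
Refinanced payment = 767,291.25 × 0.0037917 / (1 − (1+0.0037917)^−300) = $4,286.66.
Monthly savings = $10,170.39 − $4,286.66 = $5,883.73.
Break-even = $22,200.00 / $5,883.73 = 3.77 → 4 months.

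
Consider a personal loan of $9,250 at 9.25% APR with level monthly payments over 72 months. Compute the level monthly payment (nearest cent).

$167.89

At 9.25% the monthly rate is 0.0077083, so the payment is 9,250 × 0.0077083 / (1 − 1.0077083^−72) = $167.89.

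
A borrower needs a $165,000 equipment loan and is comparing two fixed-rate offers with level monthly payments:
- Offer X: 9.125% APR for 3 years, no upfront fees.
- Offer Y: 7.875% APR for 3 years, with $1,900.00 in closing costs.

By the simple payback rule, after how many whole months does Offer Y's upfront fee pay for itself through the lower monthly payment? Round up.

20 months

Offer X: at 9.125% the monthly rate is 0.0076042, so the payment is 165,000 × 0.0076042 / (1 − 1.0076042^−36) = $5,256.56.
Offer Y: monthly rate = 7.875%/12 = 0.0065625; payment = 165,000 × 0.0065625 / (1 − (1+0.0065625)^−36) = $5,160.99.
Monthly savings = $5,256.56 − $5,160.99 = $95.57.
Break-even = $1,900.00 / $95.57 = 19.88 → 20 months.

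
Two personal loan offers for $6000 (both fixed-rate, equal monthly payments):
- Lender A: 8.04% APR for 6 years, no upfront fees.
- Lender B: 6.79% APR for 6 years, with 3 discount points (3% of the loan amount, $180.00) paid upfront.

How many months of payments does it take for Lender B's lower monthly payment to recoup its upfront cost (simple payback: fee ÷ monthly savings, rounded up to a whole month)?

Lender A: at 8.04% the monthly rate is 0.0067000, so the payment is 6,000 × 0.0067000 / (1 − 1.0067000^−72) = $105.32.
Lender B: monthly rate = 6.79%/12 = 0.0056583; payment = 6,000 × 0.0056583 / (1 − (1+0.0056583)^−72) = $101.69.
Monthly savings = $105.32 − $101.69 = $3.63.
Break-even = $180.00 / $3.63 = 49.59 → 50 months.

50 months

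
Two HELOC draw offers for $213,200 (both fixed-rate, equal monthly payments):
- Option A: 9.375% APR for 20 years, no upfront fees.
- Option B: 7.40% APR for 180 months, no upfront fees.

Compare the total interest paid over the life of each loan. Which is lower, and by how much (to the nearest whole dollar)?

Option A: at 9.375% the monthly rate is 0.0078125, so the payment is 213,200 × 0.0078125 / (1 − 1.0078125^−240) = $1,969.93.
Total interest on Option A = 240 × $1,969.93 − $213,200 = $259,583.20.
Option B: monthly rate = 7.4%/12 = 0.0061667; payment = 213,200 × 0.0061667 / (1 − (1+0.0061667)^−180) = $1,964.29.
Total interest on Option B = 180 × $1,964.29 − $213,200 = $140,372.20.
Option B is lower by $119,211.00.

Option B by $119,211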